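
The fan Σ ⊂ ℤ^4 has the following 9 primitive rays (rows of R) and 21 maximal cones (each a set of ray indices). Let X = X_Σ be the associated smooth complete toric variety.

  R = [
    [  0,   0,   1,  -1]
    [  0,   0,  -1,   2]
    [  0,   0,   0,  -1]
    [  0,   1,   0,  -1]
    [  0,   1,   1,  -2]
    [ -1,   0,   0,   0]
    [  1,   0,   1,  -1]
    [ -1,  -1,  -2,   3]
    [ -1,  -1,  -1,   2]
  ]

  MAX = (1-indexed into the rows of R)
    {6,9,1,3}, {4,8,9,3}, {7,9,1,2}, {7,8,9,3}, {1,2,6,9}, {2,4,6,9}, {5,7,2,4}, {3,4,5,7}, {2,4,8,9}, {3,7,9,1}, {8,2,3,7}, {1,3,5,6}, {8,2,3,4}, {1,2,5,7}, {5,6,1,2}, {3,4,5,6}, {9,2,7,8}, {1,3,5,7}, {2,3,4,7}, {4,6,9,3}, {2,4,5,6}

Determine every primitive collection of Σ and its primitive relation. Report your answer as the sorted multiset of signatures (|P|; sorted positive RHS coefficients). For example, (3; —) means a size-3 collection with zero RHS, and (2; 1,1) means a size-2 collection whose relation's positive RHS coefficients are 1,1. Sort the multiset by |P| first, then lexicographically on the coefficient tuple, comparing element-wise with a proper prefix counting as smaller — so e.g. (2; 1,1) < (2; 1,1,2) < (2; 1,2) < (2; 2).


Δ(Σ) — 9 vertices, 12 min non-faces:

  P = {1,4}:  v_{1} + v_{4} = v_{5} — sig = (2; 1)
  P = {1,8}:  v_{1} + v_{8} = v_{9} — sig = (2; 1)
  P = {5,9}:  v_{5} + v_{9} = v_{6} — sig = (2; 1)
  P = {6,7}:  v_{6} + v_{7} = v_{1} — sig = (2; 1)
  P = {5,8}:  v_{5} + v_{8} = v_{4} + v_{9} — sig = (2; 1,1)
  P = {6,8}:  v_{6} + v_{8} = v_{4} + 2·v_{9} — sig = (2; 1,2)
  P = {1,2,3}:  v_{1} + v_{2} + v_{3} = 0 — sig = (3; —)
  P = {4,7,9}:  v_{4} + v_{7} + v_{9} = 0 — sig = (3; —)
  P = {2,3,5}:  v_{2} + v_{3} + v_{5} = v_{4} — sig = (3; 1)
  P = {2,3,9}:  v_{2} + v_{3} + v_{9} = v_{8} — sig = (3; 1)
  P = {2,3,6}:  v_{2} + v_{3} + v_{6} = v_{4} + v_{9} — sig = (3; 1,1)
  P = {4,7,8}:  v_{4} + v_{7} + v_{8} = v_{2} + v_{3} — sig = (3; 1,1)

Sorted signature multiset PRS(X):
    |P|=2: 6 collections, coeffs (1), (1), (1), (1), (1,1), (1,2)
    |P|=3: 6 collections, coeffs (), (), (1), (1), (1,1), (1,1)


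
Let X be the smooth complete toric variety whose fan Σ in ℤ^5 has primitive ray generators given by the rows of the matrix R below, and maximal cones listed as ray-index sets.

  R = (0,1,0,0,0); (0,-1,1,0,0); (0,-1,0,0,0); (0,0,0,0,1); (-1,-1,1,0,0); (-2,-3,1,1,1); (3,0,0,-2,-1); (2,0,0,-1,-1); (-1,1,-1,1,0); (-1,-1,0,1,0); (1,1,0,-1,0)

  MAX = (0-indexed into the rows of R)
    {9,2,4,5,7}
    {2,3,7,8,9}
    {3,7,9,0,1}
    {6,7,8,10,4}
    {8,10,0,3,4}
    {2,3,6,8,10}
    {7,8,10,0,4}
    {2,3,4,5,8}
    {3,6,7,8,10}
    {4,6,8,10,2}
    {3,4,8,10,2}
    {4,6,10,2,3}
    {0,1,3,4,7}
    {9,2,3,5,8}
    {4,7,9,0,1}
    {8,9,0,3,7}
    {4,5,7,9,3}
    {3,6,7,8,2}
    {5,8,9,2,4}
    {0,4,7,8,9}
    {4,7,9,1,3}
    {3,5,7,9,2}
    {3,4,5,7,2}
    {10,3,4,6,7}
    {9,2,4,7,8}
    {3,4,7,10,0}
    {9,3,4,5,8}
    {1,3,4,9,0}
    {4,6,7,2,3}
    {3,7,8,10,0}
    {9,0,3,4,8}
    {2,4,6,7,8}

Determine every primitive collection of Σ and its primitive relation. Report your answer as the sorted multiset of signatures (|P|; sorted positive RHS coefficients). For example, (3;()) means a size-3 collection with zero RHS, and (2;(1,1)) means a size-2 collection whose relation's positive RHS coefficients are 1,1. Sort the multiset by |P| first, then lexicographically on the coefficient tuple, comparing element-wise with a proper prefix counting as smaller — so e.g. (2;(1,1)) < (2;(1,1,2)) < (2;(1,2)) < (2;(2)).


|primitive collections| = 18. Relations:

  • {0,2}:  v_{0} + v_{2} = 0  ⟹  sig = (2;())
  • {9,10}:  v_{9} + v_{10} = 0  ⟹  sig = (2;())
  • {0,6}:  v_{0} + v_{6} = v_{7} + v_{10}  ⟹  sig = (2;(1,1))
  • {1,8}:  v_{1} + v_{8} = v_{0} + v_{9}  ⟹  sig = (2;(1,1))
  • {6,9}:  v_{6} + v_{9} = v_{2} + v_{7}  ⟹  sig = (2;(1,1))
  • {0,5}:  v_{0} + v_{5} = v_{3} + v_{4} + v_{9}  ⟹  sig = (2;(1,1,1))
  • {5,10}:  v_{5} + v_{10} = v_{2} + v_{3} + v_{4}  ⟹  sig = (2;(1,1,1))
  • {1,2}:  v_{1} + v_{2} = v_{3} + v_{4} + v_{7} + v_{9}  ⟹  sig = (2;(1,1,1,1))
  • {1,10}:  v_{1} + v_{10} = v_{0} + v_{3} + v_{4} + v_{7}  ⟹  sig = (2;(1,1,1,1))
  • {5,6}:  v_{5} + v_{6} = 2·v_{2} + v_{3} + v_{4} + v_{7}  ⟹  sig = (2;(1,1,1,2))
  • {1,6}:  v_{1} + v_{6} = v_{3} + v_{4} + 2·v_{7}  ⟹  sig = (2;(1,1,2))
  • {1,5}:  v_{1} + v_{5} = 2·v_{3} + 2·v_{4} + v_{7} + 2·v_{9}  ⟹  sig = (2;(1,2,2,2))
  • {2,7,10}:  v_{2} + v_{7} + v_{10} = v_{6}  ⟹  sig = (3;(1))
  • {5,7,8}:  v_{5} + v_{7} + v_{8} = v_{2} + v_{9}  ⟹  sig = (3;(1,1))
  • {3,4,7,8}:  v_{3} + v_{4} + v_{7} + v_{8} = 0  ⟹  sig = (4;())
  • {2,3,4,9}:  v_{2} + v_{3} + v_{4} + v_{9} = v_{5}  ⟹  sig = (4;(1))
  • {3,4,6,8}:  v_{3} + v_{4} + v_{6} + v_{8} = v_{2} + v_{10}  ⟹  sig = (4;(1,1))
  • {0,3,4,7,9}:  v_{0} + v_{3} + v_{4} + v_{7} + v_{9} = v_{1}  ⟹  sig = (5;(1))

Sorted signature multiset PRS(X):
{ (2;()) ×2,  (2;(1,1)) ×3,  (2;(1,1,1)) ×2,  (2;(1,1,1,1)) ×2,  (2;(1,1,1,2)),  (2;(1,1,2)),  (2;(1,2,2,2)),  (3;(1)),  (3;(1,1)),  (4;()),  (4;(1)),  (4;(1,1)),  (5;(1)) }


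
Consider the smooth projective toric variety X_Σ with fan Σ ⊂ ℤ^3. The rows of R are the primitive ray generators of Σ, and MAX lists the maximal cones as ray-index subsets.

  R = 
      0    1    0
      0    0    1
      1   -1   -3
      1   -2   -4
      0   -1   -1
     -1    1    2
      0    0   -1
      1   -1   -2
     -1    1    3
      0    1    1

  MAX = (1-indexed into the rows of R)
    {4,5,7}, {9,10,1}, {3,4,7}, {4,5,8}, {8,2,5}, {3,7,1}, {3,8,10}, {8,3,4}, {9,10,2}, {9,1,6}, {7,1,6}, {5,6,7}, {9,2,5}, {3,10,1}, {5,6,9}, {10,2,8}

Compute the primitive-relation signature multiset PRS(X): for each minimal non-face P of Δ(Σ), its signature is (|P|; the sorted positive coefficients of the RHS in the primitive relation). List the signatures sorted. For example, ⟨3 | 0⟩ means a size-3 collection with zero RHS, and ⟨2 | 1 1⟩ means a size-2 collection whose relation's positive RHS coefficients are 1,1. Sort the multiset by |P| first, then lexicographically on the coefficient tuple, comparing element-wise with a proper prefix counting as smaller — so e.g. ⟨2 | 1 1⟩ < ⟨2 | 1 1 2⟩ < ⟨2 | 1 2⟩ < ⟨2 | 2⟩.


21 minimal non-faces of Δ(Σ) (on 10 rays):

  {2,7}:  v_{2} + v_{7} = 0  →  sig = ⟨2 | 0⟩
  {3,9}:  v_{3} + v_{9} = 0  →  sig = ⟨2 | 0⟩
  {5,10}:  v_{5} + v_{10} = 0  →  sig = ⟨2 | 0⟩
  {6,8}:  v_{6} + v_{8} = 0  →  sig = ⟨2 | 0⟩
  {1,2}:  v_{1} + v_{2} = v_{10}  →  sig = ⟨2 | 1⟩
  {1,5}:  v_{1} + v_{5} = v_{7}  →  sig = ⟨2 | 1⟩
  {2,3}:  v_{2} + v_{3} = v_{8}  →  sig = ⟨2 | 1⟩
  {2,6}:  v_{2} + v_{6} = v_{9}  →  sig = ⟨2 | 1⟩
  {3,5}:  v_{3} + v_{5} = v_{4}  →  sig = ⟨2 | 1⟩
  {3,6}:  v_{3} + v_{6} = v_{7}  →  sig = ⟨2 | 1⟩
  {4,9}:  v_{4} + v_{9} = v_{5}  →  sig = ⟨2 | 1⟩
  {4,10}:  v_{4} + v_{10} = v_{3}  →  sig = ⟨2 | 1⟩
  {7,8}:  v_{7} + v_{8} = v_{3}  →  sig = ⟨2 | 1⟩
  {7,9}:  v_{7} + v_{9} = v_{6}  →  sig = ⟨2 | 1⟩
  {7,10}:  v_{7} + v_{10} = v_{1}  →  sig = ⟨2 | 1⟩
  {8,9}:  v_{8} + v_{9} = v_{2}  →  sig = ⟨2 | 1⟩
  {1,4}:  v_{1} + v_{4} = v_{3} + v_{7}  →  sig = ⟨2 | 1 1⟩
  {1,8}:  v_{1} + v_{8} = v_{3} + v_{10}  →  sig = ⟨2 | 1 1⟩
  {2,4}:  v_{2} + v_{4} = v_{5} + v_{8}  →  sig = ⟨2 | 1 1⟩
  {4,6}:  v_{4} + v_{6} = v_{5} + v_{7}  →  sig = ⟨2 | 1 1⟩
  {6,10}:  v_{6} + v_{10} = v_{1} + v_{9}  →  sig = ⟨2 | 1 1⟩

so the primitive-relation signature multiset is
    |P|=2: 21 collections, coeffs (), (), (), (), (1), (1), (1), (1), (1), (1), (1), (1), (1), (1), (1), (1), (1,1), (1,1), (1,1), (1,1), (1,1)


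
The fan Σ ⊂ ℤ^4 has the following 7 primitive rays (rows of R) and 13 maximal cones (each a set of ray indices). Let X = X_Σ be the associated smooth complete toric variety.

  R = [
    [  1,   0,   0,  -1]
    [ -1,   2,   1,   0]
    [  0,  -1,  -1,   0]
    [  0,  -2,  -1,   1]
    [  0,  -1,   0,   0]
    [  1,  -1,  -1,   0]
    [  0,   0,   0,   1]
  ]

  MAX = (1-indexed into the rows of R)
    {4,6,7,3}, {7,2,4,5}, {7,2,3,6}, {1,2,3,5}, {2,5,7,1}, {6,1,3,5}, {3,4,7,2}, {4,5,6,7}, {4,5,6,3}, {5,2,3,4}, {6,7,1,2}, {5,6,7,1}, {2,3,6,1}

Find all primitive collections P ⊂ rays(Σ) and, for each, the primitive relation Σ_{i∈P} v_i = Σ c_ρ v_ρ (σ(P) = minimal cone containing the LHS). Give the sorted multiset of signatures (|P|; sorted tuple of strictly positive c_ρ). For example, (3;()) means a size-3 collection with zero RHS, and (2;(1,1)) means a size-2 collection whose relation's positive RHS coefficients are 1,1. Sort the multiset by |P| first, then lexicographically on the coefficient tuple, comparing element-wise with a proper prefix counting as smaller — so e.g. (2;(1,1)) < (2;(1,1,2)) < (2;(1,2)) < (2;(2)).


Σ has 5 primitive collections:

  {1,4}:  v_{1} + v_{4} = v_{5} + v_{6}  so sig = (2;(1,1))
  {2,5,6}:  v_{2} + v_{5} + v_{6} = 0  so sig = (3;())
  {1,3,7}:  v_{1} + v_{3} + v_{7} = v_{6}  so sig = (3;(1))
  {3,5,7}:  v_{3} + v_{5} + v_{7} = v_{4}  so sig = (3;(1))
  {2,4,6}:  v_{2} + v_{4} + v_{6} = v_{3} + v_{7}  so sig = (3;(1,1))

so the primitive-relation signature multiset is
    (2;(1,1))
    (3;())
    (3;(1))
    (3;(1))
    (3;(1,1))


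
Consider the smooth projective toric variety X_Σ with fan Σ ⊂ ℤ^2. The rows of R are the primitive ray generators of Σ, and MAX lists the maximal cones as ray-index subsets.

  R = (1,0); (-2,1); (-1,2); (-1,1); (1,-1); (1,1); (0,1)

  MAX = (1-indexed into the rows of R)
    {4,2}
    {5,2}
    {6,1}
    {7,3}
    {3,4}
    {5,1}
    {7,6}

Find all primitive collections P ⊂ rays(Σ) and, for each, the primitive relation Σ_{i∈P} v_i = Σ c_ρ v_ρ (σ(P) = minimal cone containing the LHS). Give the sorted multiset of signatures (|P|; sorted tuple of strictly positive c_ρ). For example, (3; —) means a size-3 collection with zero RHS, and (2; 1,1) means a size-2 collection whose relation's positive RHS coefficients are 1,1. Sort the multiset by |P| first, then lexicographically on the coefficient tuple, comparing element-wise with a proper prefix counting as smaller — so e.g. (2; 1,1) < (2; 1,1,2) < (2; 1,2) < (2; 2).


Minimal non-faces — 14 found among 7 rays, 7 max cones:

  P={4,5}:  v_{4} + v_{5} = 0 ; sig = (2; —)
  P={1,2}:  v_{1} + v_{2} = v_{4} ; sig = (2; 1)
  P={1,4}:  v_{1} + v_{4} = v_{7} ; sig = (2; 1)
  P={1,7}:  v_{1} + v_{7} = v_{6} ; sig = (2; 1)
  P={2,6}:  v_{2} + v_{6} = v_{3} ; sig = (2; 1)
  P={3,5}:  v_{3} + v_{5} = v_{7} ; sig = (2; 1)
  P={4,7}:  v_{4} + v_{7} = v_{3} ; sig = (2; 1)
  P={5,7}:  v_{5} + v_{7} = v_{1} ; sig = (2; 1)
  P={1,3}:  v_{1} + v_{3} = 2·v_{7} ; sig = (2; 2)
  P={2,7}:  v_{2} + v_{7} = 2·v_{4} ; sig = (2; 2)
  P={4,6}:  v_{4} + v_{6} = 2·v_{7} ; sig = (2; 2)
  P={5,6}:  v_{5} + v_{6} = 2·v_{1} ; sig = (2; 2)
  P={2,3}:  v_{2} + v_{3} = 3·v_{4} ; sig = (2; 3)
  P={3,6}:  v_{3} + v_{6} = 3·v_{7} ; sig = (2; 3)

so the primitive-relation signature multiset is
    |P|=2: 14 collections, coeffs (), (1), (1), (1), (1), (1), (1), (1), (2), (2), (2), (2), (3), (3)


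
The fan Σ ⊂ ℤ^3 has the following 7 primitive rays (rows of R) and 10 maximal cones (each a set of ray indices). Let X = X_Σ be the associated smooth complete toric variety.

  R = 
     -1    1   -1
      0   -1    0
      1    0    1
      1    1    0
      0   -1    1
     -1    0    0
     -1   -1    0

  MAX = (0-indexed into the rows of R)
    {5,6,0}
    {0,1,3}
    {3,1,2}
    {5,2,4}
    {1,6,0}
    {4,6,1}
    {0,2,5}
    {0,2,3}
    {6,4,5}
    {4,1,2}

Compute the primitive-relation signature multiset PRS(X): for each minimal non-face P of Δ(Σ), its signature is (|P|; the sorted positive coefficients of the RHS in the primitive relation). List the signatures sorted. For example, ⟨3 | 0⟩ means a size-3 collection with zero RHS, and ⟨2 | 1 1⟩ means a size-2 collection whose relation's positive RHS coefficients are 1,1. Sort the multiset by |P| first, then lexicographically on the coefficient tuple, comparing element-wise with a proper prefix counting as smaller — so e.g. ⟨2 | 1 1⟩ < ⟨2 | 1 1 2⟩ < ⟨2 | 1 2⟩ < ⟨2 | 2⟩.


7 minimal non-faces of Δ(Σ) (on 7 rays):

  • {3,6}:  v_{3} + v_{6} = 0  ⟹  sig = ⟨2 | 0⟩
  • {0,4}:  v_{0} + v_{4} = v_{5}  ⟹  sig = ⟨2 | 1⟩
  • {1,5}:  v_{1} + v_{5} = v_{6}  ⟹  sig = ⟨2 | 1⟩
  • {2,6}:  v_{2} + v_{6} = v_{4}  ⟹  sig = ⟨2 | 1⟩
  • {3,4}:  v_{3} + v_{4} = v_{2}  ⟹  sig = ⟨2 | 1⟩
  • {3,5}:  v_{3} + v_{5} = v_{0} + v_{2}  ⟹  sig = ⟨2 | 1 1⟩
  • {0,1,2}:  v_{0} + v_{1} + v_{2} = 0  ⟹  sig = ⟨3 | 0⟩

Signatures (|P|; sorted positive RHS coefficients), sorted:
[⟨2 | 0⟩, ⟨2 | 1⟩, ⟨2 | 1⟩, ⟨2 | 1⟩, ⟨2 | 1⟩, ⟨2 | 1 1⟩, ⟨3 | 0⟩]


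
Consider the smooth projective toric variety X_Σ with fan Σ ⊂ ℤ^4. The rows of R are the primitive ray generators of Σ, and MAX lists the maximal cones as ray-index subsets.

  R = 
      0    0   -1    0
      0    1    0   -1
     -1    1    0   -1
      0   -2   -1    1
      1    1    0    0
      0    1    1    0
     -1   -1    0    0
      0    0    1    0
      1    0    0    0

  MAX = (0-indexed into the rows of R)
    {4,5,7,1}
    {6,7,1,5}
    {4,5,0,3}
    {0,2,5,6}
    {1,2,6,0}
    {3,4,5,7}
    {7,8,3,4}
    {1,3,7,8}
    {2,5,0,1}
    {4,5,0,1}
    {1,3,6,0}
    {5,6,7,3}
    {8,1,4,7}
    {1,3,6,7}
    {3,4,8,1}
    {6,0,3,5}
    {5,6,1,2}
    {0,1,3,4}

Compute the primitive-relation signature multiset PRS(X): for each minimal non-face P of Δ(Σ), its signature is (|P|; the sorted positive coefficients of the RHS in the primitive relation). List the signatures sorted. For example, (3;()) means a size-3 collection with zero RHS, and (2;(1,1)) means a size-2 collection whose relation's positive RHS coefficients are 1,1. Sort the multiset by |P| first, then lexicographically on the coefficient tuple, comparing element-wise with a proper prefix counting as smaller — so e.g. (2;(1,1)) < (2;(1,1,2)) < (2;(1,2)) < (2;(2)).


12 minimal non-faces of Δ(Σ) (on 9 rays):

  P={0,7}:  v_{0} + v_{7} = 0  ⟹  sig = (2;())
  P={4,6}:  v_{4} + v_{6} = 0  ⟹  sig = (2;())
  P={2,8}:  v_{2} + v_{8} = v_{1}  ⟹  sig = (2;(1))
  P={2,3}:  v_{2} + v_{3} = v_{0} + v_{6}  ⟹  sig = (2;(1,1))
  P={5,8}:  v_{5} + v_{8} = v_{4} + v_{7}  ⟹  sig = (2;(1,1))
  P={0,8}:  v_{0} + v_{8} = v_{1} + v_{3} + v_{4}  ⟹  sig = (2;(1,1,1))
  P={2,4}:  v_{2} + v_{4} = v_{0} + v_{1} + v_{5}  ⟹  sig = (2;(1,1,1))
  P={2,7}:  v_{2} + v_{7} = v_{1} + v_{5} + v_{6}  ⟹  sig = (2;(1,1,1))
  P={6,8}:  v_{6} + v_{8} = v_{1} + v_{3} + v_{7}  ⟹  sig = (2;(1,1,1))
  P={1,3,5}:  v_{1} + v_{3} + v_{5} = 0  ⟹  sig = (3;())
  P={0,1,5,6}:  v_{0} + v_{1} + v_{5} + v_{6} = v_{2}  ⟹  sig = (4;(1))
  P={1,3,4,7}:  v_{1} + v_{3} + v_{4} + v_{7} = v_{8}  ⟹  sig = (4;(1))

Sorted signature multiset PRS(X):
    (2;())
    (2;())
    (2;(1))
    (2;(1,1))
    (2;(1,1))
    (2;(1,1,1))
    (2;(1,1,1))
    (2;(1,1,1))
    (2;(1,1,1))
    (3;())
    (4;(1))
    (4;(1))


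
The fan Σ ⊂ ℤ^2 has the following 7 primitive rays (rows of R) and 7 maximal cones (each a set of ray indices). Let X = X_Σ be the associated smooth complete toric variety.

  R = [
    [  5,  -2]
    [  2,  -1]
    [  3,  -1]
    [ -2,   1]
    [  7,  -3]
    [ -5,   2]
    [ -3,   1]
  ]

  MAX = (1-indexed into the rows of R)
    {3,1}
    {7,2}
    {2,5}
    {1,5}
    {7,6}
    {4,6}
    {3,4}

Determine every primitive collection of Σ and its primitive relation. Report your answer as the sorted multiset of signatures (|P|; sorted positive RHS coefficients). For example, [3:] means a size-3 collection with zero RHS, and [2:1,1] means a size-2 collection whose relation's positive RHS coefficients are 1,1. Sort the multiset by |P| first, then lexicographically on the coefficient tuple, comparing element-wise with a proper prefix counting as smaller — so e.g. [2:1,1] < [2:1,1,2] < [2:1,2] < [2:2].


Primitive collections (14):

  {1,6}:  v_{1} + v_{6} = 0 ; sig = [2:]
  {2,4}:  v_{2} + v_{4} = 0 ; sig = [2:]
  {3,7}:  v_{3} + v_{7} = 0 ; sig = [2:]
  {1,2}:  v_{1} + v_{2} = v_{5} ; sig = [2:1]
  {1,4}:  v_{1} + v_{4} = v_{3} ; sig = [2:1]
  {1,7}:  v_{1} + v_{7} = v_{2} ; sig = [2:1]
  {2,3}:  v_{2} + v_{3} = v_{1} ; sig = [2:1]
  {2,6}:  v_{2} + v_{6} = v_{7} ; sig = [2:1]
  {3,6}:  v_{3} + v_{6} = v_{4} ; sig = [2:1]
  {4,5}:  v_{4} + v_{5} = v_{1} ; sig = [2:1]
  {4,7}:  v_{4} + v_{7} = v_{6} ; sig = [2:1]
  {5,6}:  v_{5} + v_{6} = v_{2} ; sig = [2:1]
  {3,5}:  v_{3} + v_{5} = 2·v_{1} ; sig = [2:2]
  {5,7}:  v_{5} + v_{7} = 2·v_{2} ; sig = [2:2]

so the primitive-relation signature multiset is
{ [2:] ×3,  [2:1] ×9,  [2:2] ×2 }


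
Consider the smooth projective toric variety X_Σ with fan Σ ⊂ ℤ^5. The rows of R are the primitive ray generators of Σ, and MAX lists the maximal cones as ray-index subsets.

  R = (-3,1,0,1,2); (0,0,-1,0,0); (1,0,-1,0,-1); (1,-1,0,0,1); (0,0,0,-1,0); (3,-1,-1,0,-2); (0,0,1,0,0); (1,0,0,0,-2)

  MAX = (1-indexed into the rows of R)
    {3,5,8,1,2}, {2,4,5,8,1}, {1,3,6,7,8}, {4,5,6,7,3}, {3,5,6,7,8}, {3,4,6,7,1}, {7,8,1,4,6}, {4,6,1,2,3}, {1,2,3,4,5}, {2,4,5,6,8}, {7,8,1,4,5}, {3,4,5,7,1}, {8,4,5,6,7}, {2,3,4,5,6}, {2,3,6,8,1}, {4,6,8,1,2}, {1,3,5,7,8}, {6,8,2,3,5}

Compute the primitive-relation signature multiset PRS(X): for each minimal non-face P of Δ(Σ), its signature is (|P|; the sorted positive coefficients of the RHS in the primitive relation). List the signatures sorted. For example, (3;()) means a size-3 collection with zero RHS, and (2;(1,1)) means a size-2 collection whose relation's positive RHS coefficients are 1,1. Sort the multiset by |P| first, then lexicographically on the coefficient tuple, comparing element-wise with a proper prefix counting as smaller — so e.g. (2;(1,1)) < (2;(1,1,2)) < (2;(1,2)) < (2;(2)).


Δ(Σ) — 8 vertices, 3 min non-faces:

  • {2,7}:  v_{2} + v_{7} = 0 ; sig = (2;())
  • {1,5,6}:  v_{1} + v_{5} + v_{6} = v_{2} ; sig = (3;(1))
  • {3,4,8}:  v_{3} + v_{4} + v_{8} = v_{6} ; sig = (3;(1))

so the primitive-relation signature multiset is
    |P|=2: 1 collection, coeffs ()
    |P|=3: 2 collections, coeffs (1), (1)


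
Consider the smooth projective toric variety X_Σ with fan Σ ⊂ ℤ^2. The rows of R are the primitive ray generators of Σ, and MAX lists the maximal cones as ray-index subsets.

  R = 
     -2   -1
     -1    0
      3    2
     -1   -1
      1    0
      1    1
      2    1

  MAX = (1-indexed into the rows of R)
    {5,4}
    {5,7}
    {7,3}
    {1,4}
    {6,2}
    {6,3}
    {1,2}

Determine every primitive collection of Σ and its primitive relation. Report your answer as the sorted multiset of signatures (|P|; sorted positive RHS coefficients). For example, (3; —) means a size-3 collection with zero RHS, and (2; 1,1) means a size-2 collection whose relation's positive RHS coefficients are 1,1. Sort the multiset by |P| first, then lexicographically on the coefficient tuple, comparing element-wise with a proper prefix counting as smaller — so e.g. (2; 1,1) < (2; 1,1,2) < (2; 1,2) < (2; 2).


The 14 primitive collections of Σ (r=7, n=2):

  • {1,7}:  v_{1} + v_{7} = 0  so sig = (2; —)
  • {2,5}:  v_{2} + v_{5} = 0  so sig = (2; —)
  • {4,6}:  v_{4} + v_{6} = 0  so sig = (2; —)
  • {1,3}:  v_{1} + v_{3} = v_{6}  so sig = (2; 1)
  • {1,5}:  v_{1} + v_{5} = v_{4}  so sig = (2; 1)
  • {1,6}:  v_{1} + v_{6} = v_{2}  so sig = (2; 1)
  • {2,4}:  v_{2} + v_{4} = v_{1}  so sig = (2; 1)
  • {2,7}:  v_{2} + v_{7} = v_{6}  so sig = (2; 1)
  • {3,4}:  v_{3} + v_{4} = v_{7}  so sig = (2; 1)
  • {4,7}:  v_{4} + v_{7} = v_{5}  so sig = (2; 1)
  • {5,6}:  v_{5} + v_{6} = v_{7}  so sig = (2; 1)
  • {6,7}:  v_{6} + v_{7} = v_{3}  so sig = (2; 1)
  • {2,3}:  v_{2} + v_{3} = 2·v_{6}  so sig = (2; 2)
  • {3,5}:  v_{3} + v_{5} = 2·v_{7}  so sig = (2; 2)

so the primitive-relation signature multiset is
    (2; —)
    (2; —)
    (2; —)
    (2; 1)
    (2; 1)
    (2; 1)
    (2; 1)
    (2; 1)
    (2; 1)
    (2; 1)
    (2; 1)
    (2; 1)
    (2; 2)
    (2; 2)


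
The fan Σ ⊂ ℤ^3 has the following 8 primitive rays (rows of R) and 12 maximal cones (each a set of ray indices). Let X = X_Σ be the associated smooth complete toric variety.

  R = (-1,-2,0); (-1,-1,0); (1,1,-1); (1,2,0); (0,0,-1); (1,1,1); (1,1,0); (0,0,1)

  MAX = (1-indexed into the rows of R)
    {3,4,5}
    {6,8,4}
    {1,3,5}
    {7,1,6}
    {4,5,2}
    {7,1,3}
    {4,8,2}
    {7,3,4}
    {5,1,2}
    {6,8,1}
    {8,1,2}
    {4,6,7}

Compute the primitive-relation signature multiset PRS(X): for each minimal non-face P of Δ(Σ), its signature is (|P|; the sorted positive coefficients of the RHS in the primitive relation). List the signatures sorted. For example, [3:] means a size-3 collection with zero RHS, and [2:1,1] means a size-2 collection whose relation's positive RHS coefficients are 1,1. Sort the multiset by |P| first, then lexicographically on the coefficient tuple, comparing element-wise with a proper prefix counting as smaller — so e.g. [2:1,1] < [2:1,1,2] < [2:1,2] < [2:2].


Σ has 10 primitive collections:

  P = {1,4}:  v_{1} + v_{4} = 0  ⟹  sig = [2:]
  P = {2,7}:  v_{2} + v_{7} = 0  ⟹  sig = [2:]
  P = {5,8}:  v_{5} + v_{8} = 0  ⟹  sig = [2:]
  P = {2,3}:  v_{2} + v_{3} = v_{5}  ⟹  sig = [2:1]
  P = {2,6}:  v_{2} + v_{6} = v_{8}  ⟹  sig = [2:1]
  P = {3,8}:  v_{3} + v_{8} = v_{7}  ⟹  sig = [2:1]
  P = {5,6}:  v_{5} + v_{6} = v_{7}  ⟹  sig = [2:1]
  P = {5,7}:  v_{5} + v_{7} = v_{3}  ⟹  sig = [2:1]
  P = {7,8}:  v_{7} + v_{8} = v_{6}  ⟹  sig = [2:1]
  P = {3,6}:  v_{3} + v_{6} = 2·v_{7}  ⟹  sig = [2:2]

Sorted signature multiset PRS(X):
    |P|=2: 10 collections, coeffs (), (), (), (1), (1), (1), (1), (1), (1), (2)


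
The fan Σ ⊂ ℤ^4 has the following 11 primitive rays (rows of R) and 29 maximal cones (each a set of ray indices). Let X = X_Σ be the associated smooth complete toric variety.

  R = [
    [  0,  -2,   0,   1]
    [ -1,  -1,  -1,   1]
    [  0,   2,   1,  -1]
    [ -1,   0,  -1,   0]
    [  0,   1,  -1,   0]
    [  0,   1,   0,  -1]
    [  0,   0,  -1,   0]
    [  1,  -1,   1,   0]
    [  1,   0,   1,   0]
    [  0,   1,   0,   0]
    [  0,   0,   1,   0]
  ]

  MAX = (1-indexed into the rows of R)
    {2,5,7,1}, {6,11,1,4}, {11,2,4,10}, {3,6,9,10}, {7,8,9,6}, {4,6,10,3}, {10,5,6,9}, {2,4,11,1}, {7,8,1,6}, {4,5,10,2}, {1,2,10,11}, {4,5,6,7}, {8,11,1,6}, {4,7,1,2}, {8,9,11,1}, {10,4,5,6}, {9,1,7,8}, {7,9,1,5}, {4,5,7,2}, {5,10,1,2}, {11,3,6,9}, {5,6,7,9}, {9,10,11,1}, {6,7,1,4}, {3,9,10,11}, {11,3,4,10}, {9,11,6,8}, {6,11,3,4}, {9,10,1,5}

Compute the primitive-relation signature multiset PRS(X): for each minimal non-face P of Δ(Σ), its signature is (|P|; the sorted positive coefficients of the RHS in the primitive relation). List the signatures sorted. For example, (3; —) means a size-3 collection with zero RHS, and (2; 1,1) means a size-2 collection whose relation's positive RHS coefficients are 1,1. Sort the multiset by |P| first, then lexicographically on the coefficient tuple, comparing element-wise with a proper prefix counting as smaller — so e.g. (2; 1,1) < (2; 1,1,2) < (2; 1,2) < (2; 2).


Minimal non-faces — 21 found among 11 rays, 29 max cones:

  • {4,9}:  v_{4} + v_{9} = 0 — sig = (2; —)
  • {7,11}:  v_{7} + v_{11} = 0 — sig = (2; —)
  • {1,3}:  v_{1} + v_{3} = v_{11} — sig = (2; 1)
  • {2,6}:  v_{2} + v_{6} = v_{4} — sig = (2; 1)
  • {2,8}:  v_{2} + v_{8} = v_{1} — sig = (2; 1)
  • {5,11}:  v_{5} + v_{11} = v_{10} — sig = (2; 1)
  • {7,10}:  v_{7} + v_{10} = v_{5} — sig = (2; 1)
  • {8,10}:  v_{8} + v_{10} = v_{9} — sig = (2; 1)
  • {2,9}:  v_{2} + v_{9} = v_{1} + v_{10} — sig = (2; 1,1)
  • {3,7}:  v_{3} + v_{7} = v_{6} + v_{10} — sig = (2; 1,1)
  • {4,8}:  v_{4} + v_{8} = v_{1} + v_{6} — sig = (2; 1,1)
  • {5,8}:  v_{5} + v_{8} = v_{7} + v_{9} — sig = (2; 1,1)
  • {2,3}:  v_{2} + v_{3} = v_{4} + v_{10} + v_{11} — sig = (2; 1,1,1)
  • {3,8}:  v_{3} + v_{8} = v_{6} + v_{9} + v_{11} — sig = (2; 1,1,1)
  • {3,5}:  v_{3} + v_{5} = v_{6} + 2·v_{10} — sig = (2; 1,2)
  • {1,6,10}:  v_{1} + v_{6} + v_{10} = 0 — sig = (3; —)
  • {1,4,10}:  v_{1} + v_{4} + v_{10} = v_{2} — sig = (3; 1)
  • {1,5,6}:  v_{1} + v_{5} + v_{6} = v_{7} — sig = (3; 1)
  • {1,6,9}:  v_{1} + v_{6} + v_{9} = v_{8} — sig = (3; 1)
  • {6,10,11}:  v_{6} + v_{10} + v_{11} = v_{3} — sig = (3; 1)
  • {1,4,5}:  v_{1} + v_{4} + v_{5} = v_{2} + v_{7} — sig = (3; 1,1)

Signatures (|P|; sorted positive RHS coefficients), sorted:
[(2; —), (2; —), (2; 1), (2; 1), (2; 1), (2; 1), (2; 1), (2; 1), (2; 1,1), (2; 1,1), (2; 1,1), (2; 1,1), (2; 1,1,1), (2; 1,1,1), (2; 1,2), (3; —), (3; 1), (3; 1), (3; 1), (3; 1), (3; 1,1)]


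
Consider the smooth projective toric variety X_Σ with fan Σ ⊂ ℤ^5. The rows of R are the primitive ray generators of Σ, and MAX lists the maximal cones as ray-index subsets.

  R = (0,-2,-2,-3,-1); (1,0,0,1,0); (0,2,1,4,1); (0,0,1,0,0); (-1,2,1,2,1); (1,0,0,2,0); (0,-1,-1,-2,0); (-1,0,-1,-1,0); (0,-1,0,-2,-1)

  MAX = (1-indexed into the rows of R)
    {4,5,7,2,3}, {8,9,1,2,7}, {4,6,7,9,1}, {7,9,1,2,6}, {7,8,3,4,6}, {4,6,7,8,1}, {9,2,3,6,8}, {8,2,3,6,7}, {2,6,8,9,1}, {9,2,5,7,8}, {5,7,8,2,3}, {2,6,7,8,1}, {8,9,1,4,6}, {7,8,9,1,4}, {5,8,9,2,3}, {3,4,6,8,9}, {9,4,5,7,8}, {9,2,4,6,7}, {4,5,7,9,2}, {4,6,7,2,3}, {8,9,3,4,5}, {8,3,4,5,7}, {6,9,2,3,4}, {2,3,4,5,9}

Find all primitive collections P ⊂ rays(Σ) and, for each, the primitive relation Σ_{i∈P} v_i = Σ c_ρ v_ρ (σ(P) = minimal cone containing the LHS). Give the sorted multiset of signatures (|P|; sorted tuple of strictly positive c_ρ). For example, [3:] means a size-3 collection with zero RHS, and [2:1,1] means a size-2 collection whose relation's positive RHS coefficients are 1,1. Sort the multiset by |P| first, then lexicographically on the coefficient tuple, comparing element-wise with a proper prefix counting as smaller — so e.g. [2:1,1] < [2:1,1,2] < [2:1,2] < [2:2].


Primitive collections (7):

  P = {1,5}:  v_{1} + v_{5} = v_{8}  ⇒ sig = [2:1]
  P = {5,6}:  v_{5} + v_{6} = v_{3}  ⇒ sig = [2:1]
  P = {1,3}:  v_{1} + v_{3} = v_{6} + v_{8}  ⇒ sig = [2:1,1]
  P = {2,4,8}:  v_{2} + v_{4} + v_{8} = 0  ⇒ sig = [3:]
  P = {3,7,9}:  v_{3} + v_{7} + v_{9} = 0  ⇒ sig = [3:]
  P = {1,2,4}:  v_{1} + v_{2} + v_{4} = v_{6} + v_{7} + v_{9}  ⇒ sig = [3:1,1,1]
  P = {6,7,8,9}:  v_{6} + v_{7} + v_{8} + v_{9} = v_{1}  ⇒ sig = [4:1]

Hence PRS(X_Σ) =
[[2:1], [2:1], [2:1,1], [3:], [3:], [3:1,1,1], [4:1]]


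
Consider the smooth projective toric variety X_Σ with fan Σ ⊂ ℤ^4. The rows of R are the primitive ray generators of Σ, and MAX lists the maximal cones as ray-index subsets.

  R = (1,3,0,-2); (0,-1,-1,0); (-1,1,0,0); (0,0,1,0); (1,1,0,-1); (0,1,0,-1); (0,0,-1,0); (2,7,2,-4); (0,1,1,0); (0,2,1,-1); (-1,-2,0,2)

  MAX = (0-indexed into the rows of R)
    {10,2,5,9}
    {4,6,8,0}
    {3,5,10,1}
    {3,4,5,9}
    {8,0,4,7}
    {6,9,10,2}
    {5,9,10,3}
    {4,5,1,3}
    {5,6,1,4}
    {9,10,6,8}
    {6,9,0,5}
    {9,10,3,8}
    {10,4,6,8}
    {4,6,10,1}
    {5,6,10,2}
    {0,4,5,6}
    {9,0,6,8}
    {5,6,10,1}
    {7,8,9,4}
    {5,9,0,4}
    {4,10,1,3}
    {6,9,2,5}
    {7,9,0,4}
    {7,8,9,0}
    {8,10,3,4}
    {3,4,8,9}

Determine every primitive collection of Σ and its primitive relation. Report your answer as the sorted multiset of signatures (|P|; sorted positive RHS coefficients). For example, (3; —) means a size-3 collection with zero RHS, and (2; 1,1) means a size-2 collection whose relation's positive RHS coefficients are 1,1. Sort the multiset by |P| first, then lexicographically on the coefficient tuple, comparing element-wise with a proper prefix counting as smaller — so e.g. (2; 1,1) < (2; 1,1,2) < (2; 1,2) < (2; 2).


The 23 primitive collections of Σ (r=11, n=4):

  P = {1,8}:  v_{1} + v_{8} = 0 ; sig = (2; —)
  P = {3,6}:  v_{3} + v_{6} = 0 ; sig = (2; —)
  P = {1,9}:  v_{1} + v_{9} = v_{5} ; sig = (2; 1)
  P = {5,8}:  v_{5} + v_{8} = v_{9} ; sig = (2; 1)
  P = {0,3}:  v_{0} + v_{3} = v_{4} + v_{9} ; sig = (2; 1,1)
  P = {0,10}:  v_{0} + v_{10} = v_{6} + v_{8} ; sig = (2; 1,1)
  P = {2,4}:  v_{2} + v_{4} = v_{6} + v_{9} ; sig = (2; 1,1)
  P = {0,1}:  v_{0} + v_{1} = v_{4} + v_{5} + v_{6} ; sig = (2; 1,1,1)
  P = {1,7}:  v_{1} + v_{7} = v_{0} + v_{4} + v_{9} ; sig = (2; 1,1,1)
  P = {2,3}:  v_{2} + v_{3} = v_{5} + v_{9} + v_{10} ; sig = (2; 1,1,1)
  P = {2,7}:  v_{2} + v_{7} = v_{0} + v_{6} + v_{8} + 2·v_{9} ; sig = (2; 1,1,1,2)
  P = {1,2}:  v_{1} + v_{2} = 2·v_{5} + v_{6} + v_{10} ; sig = (2; 1,1,2)
  P = {2,8}:  v_{2} + v_{8} = v_{6} + 2·v_{9} + v_{10} ; sig = (2; 1,1,2)
  P = {5,7}:  v_{5} + v_{7} = v_{0} + v_{4} + 2·v_{9} ; sig = (2; 1,1,2)
  P = {6,7}:  v_{6} + v_{7} = 2·v_{0} + v_{8} ; sig = (2; 1,2)
  P = {7,10}:  v_{7} + v_{10} = v_{0} + 2·v_{8} ; sig = (2; 1,2)
  P = {3,7}:  v_{3} + v_{7} = 2·v_{4} + v_{8} + 2·v_{9} ; sig = (2; 1,2,2)
  P = {0,2}:  v_{0} + v_{2} = 2·v_{6} + 2·v_{9} ; sig = (2; 2,2)
  P = {4,5,10}:  v_{4} + v_{5} + v_{10} = 0 ; sig = (3; —)
  P = {4,6,9}:  v_{4} + v_{6} + v_{9} = v_{0} ; sig = (3; 1)
  P = {4,9,10}:  v_{4} + v_{9} + v_{10} = v_{8} ; sig = (3; 1)
  P = {0,4,8,9}:  v_{0} + v_{4} + v_{8} + v_{9} = v_{7} ; sig = (4; 1)
  P = {5,6,9,10}:  v_{5} + v_{6} + v_{9} + v_{10} = v_{2} ; sig = (4; 1)

Signatures (|P|; sorted positive RHS coefficients), sorted:
    |P|=2: 18 collections, coeffs (), (), (1), (1), (1,1), (1,1), (1,1), (1,1,1), (1,1,1), (1,1,1), (1,1,1,2), (1,1,2), (1,1,2), (1,1,2), (1,2), (1,2), (1,2,2), (2,2)
    |P|=3: 3 collections, coeffs (), (1), (1)
    |P|=4: 2 collections, coeffs (1), (1)


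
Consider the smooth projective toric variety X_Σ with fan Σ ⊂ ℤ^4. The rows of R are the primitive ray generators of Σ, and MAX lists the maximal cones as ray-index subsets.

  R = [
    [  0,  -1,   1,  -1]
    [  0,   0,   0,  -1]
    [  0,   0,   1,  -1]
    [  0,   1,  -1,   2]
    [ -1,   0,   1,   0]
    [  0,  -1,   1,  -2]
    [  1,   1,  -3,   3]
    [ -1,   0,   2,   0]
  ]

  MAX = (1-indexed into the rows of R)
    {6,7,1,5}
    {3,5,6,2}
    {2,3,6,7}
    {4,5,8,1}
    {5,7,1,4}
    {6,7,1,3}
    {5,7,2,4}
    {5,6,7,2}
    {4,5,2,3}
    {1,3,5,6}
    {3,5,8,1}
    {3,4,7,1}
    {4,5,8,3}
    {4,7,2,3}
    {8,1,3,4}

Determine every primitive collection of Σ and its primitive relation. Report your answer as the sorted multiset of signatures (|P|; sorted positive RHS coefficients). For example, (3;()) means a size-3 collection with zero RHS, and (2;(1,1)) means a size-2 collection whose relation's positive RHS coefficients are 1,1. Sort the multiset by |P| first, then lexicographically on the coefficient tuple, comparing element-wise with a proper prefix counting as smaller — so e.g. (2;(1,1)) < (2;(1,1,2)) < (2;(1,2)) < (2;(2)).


Δ(Σ) — 8 vertices, 7 min non-faces:

  P = {4,6}:  v_{4} + v_{6} = 0  ⟹  sig = (2;())
  P = {1,2}:  v_{1} + v_{2} = v_{6}  ⟹  sig = (2;(1))
  P = {2,8}:  v_{2} + v_{8} = v_{3} + v_{5}  ⟹  sig = (2;(1,1))
  P = {6,8}:  v_{6} + v_{8} = v_{1} + v_{3} + v_{5}  ⟹  sig = (2;(1,1,1))
  P = {7,8}:  v_{7} + v_{8} = v_{1} + 2·v_{4}  ⟹  sig = (2;(1,2))
  P = {3,5,7}:  v_{3} + v_{5} + v_{7} = v_{4}  ⟹  sig = (3;(1))
  P = {1,3,4,5}:  v_{1} + v_{3} + v_{4} + v_{5} = v_{8}  ⟹  sig = (4;(1))

Hence PRS(X_Σ) =
    |P|=2: 5 collections, coeffs (), (1), (1,1), (1,1,1), (1,2)
    |P|=3: 1 collection, coeffs (1)
    |P|=4: 1 collection, coeffs (1)


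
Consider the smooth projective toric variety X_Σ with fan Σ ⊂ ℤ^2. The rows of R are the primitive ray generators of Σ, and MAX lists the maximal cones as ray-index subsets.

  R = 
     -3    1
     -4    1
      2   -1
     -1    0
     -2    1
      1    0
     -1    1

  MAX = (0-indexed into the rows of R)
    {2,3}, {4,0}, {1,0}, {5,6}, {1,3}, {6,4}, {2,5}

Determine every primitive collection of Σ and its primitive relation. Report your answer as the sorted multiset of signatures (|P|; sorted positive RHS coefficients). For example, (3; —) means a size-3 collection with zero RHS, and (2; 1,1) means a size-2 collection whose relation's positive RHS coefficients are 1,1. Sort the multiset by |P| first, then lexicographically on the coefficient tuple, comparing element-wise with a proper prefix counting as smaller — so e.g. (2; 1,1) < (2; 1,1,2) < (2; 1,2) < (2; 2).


The 14 primitive collections of Σ (r=7, n=2):

  {2,4}:  v_{2} + v_{4} = 0  so sig = (2; —)
  {3,5}:  v_{3} + v_{5} = 0  so sig = (2; —)
  {0,2}:  v_{0} + v_{2} = v_{3}  so sig = (2; 1)
  {0,3}:  v_{0} + v_{3} = v_{1}  so sig = (2; 1)
  {0,5}:  v_{0} + v_{5} = v_{4}  so sig = (2; 1)
  {1,5}:  v_{1} + v_{5} = v_{0}  so sig = (2; 1)
  {2,6}:  v_{2} + v_{6} = v_{5}  so sig = (2; 1)
  {3,4}:  v_{3} + v_{4} = v_{0}  so sig = (2; 1)
  {3,6}:  v_{3} + v_{6} = v_{4}  so sig = (2; 1)
  {4,5}:  v_{4} + v_{5} = v_{6}  so sig = (2; 1)
  {1,6}:  v_{1} + v_{6} = v_{0} + v_{4}  so sig = (2; 1,1)
  {0,6}:  v_{0} + v_{6} = 2·v_{4}  so sig = (2; 2)
  {1,2}:  v_{1} + v_{2} = 2·v_{3}  so sig = (2; 2)
  {1,4}:  v_{1} + v_{4} = 2·v_{0}  so sig = (2; 2)

Signatures (|P|; sorted positive RHS coefficients), sorted:
{ (2; —) ×2,  (2; 1) ×8,  (2; 1,1),  (2; 2) ×3 }


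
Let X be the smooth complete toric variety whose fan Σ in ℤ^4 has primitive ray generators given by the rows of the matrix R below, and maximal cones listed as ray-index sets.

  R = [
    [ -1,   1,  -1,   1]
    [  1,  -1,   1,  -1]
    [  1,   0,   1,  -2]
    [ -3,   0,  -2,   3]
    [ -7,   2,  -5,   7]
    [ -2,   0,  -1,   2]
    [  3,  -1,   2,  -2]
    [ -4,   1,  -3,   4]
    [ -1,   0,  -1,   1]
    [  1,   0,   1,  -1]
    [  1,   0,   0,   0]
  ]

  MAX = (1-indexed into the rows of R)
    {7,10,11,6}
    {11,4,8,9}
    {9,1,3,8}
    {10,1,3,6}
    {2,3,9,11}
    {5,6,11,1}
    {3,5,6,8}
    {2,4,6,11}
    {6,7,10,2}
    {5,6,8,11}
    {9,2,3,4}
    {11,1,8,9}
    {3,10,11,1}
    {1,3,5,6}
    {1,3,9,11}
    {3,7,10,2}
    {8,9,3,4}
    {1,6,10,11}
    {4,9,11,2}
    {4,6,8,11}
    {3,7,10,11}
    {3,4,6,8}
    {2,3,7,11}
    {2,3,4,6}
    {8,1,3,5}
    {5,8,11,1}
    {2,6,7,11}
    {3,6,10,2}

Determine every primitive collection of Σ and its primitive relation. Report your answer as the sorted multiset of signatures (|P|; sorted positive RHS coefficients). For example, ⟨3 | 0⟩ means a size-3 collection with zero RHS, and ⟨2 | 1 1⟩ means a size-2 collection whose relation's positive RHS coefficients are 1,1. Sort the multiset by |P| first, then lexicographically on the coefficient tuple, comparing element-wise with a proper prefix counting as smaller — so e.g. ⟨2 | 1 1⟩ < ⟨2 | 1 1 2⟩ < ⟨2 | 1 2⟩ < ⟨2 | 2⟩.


Minimal non-faces — 23 found among 11 rays, 28 max cones:

  • {1,2}:  v_{1} + v_{2} = 0  →  sig = ⟨2 | 0⟩
  • {9,10}:  v_{9} + v_{10} = 0  →  sig = ⟨2 | 0⟩
  • {1,4}:  v_{1} + v_{4} = v_{8}  →  sig = ⟨2 | 1⟩
  • {2,8}:  v_{2} + v_{8} = v_{4}  →  sig = ⟨2 | 1⟩
  • {4,10}:  v_{4} + v_{10} = v_{6}  →  sig = ⟨2 | 1⟩
  • {6,9}:  v_{6} + v_{9} = v_{4}  →  sig = ⟨2 | 1⟩
  • {1,7}:  v_{1} + v_{7} = v_{10} + v_{11}  →  sig = ⟨2 | 1 1⟩
  • {2,5}:  v_{2} + v_{5} = v_{6} + v_{8}  →  sig = ⟨2 | 1 1⟩
  • {7,8}:  v_{7} + v_{8} = v_{6} + v_{11}  →  sig = ⟨2 | 1 1⟩
  • {7,9}:  v_{7} + v_{9} = v_{2} + v_{11}  →  sig = ⟨2 | 1 1⟩
  • {8,10}:  v_{8} + v_{10} = v_{1} + v_{6}  →  sig = ⟨2 | 1 1⟩
  • {4,7}:  v_{4} + v_{7} = v_{2} + v_{6} + v_{11}  →  sig = ⟨2 | 1 1 1⟩
  • {5,7}:  v_{5} + v_{7} = v_{1} + 2·v_{6} + v_{11}  →  sig = ⟨2 | 1 1 2⟩
  • {4,5}:  v_{4} + v_{5} = v_{6} + 2·v_{8}  →  sig = ⟨2 | 1 2⟩
  • {5,9}:  v_{5} + v_{9} = 2·v_{8}  →  sig = ⟨2 | 2⟩
  • {5,10}:  v_{5} + v_{10} = 2·v_{1} + 2·v_{6}  →  sig = ⟨2 | 2 2⟩
  • {3,6,11}:  v_{3} + v_{6} + v_{11} = 0  →  sig = ⟨3 | 0⟩
  • {1,6,8}:  v_{1} + v_{6} + v_{8} = v_{5}  →  sig = ⟨3 | 1⟩
  • {2,10,11}:  v_{2} + v_{10} + v_{11} = v_{7}  →  sig = ⟨3 | 1⟩
  • {3,4,11}:  v_{3} + v_{4} + v_{11} = v_{9}  →  sig = ⟨3 | 1⟩
  • {3,5,11}:  v_{3} + v_{5} + v_{11} = v_{1} + v_{8}  →  sig = ⟨3 | 1 1⟩
  • {3,6,7}:  v_{3} + v_{6} + v_{7} = v_{2} + v_{10}  →  sig = ⟨3 | 1 1⟩
  • {3,8,11}:  v_{3} + v_{8} + v_{11} = v_{1} + v_{9}  →  sig = ⟨3 | 1 1⟩

Hence PRS(X_Σ) =
    |P|=2: 16 collections, coeffs (), (), (1), (1), (1), (1), (1,1), (1,1), (1,1), (1,1), (1,1), (1,1,1), (1,1,2), (1,2), (2), (2,2)
    |P|=3: 7 collections, coeffs (), (1), (1), (1), (1,1), (1,1), (1,1)


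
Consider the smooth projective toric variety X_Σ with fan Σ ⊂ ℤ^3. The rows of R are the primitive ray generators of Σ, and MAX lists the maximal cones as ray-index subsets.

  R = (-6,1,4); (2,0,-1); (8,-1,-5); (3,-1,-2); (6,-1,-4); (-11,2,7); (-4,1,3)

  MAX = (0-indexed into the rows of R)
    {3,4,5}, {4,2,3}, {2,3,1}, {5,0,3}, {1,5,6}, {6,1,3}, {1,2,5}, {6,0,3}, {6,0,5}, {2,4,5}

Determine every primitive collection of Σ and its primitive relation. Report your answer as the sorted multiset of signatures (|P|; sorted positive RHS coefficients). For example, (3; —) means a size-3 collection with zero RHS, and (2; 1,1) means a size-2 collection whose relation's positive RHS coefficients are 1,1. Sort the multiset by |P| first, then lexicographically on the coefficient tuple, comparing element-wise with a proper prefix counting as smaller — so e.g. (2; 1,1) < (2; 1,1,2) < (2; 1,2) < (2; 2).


Minimal non-faces — 9 found among 7 rays, 10 max cones:

  P = {0,4}:  v_{0} + v_{4} = 0  ⇒ sig = (2; —)
  P = {0,1}:  v_{0} + v_{1} = v_{6}  ⇒ sig = (2; 1)
  P = {0,2}:  v_{0} + v_{2} = v_{1}  ⇒ sig = (2; 1)
  P = {1,4}:  v_{1} + v_{4} = v_{2}  ⇒ sig = (2; 1)
  P = {4,6}:  v_{4} + v_{6} = v_{1}  ⇒ sig = (2; 1)
  P = {2,6}:  v_{2} + v_{6} = 2·v_{1}  ⇒ sig = (2; 2)
  P = {2,3,5}:  v_{2} + v_{3} + v_{5} = 0  ⇒ sig = (3; —)
  P = {1,3,5}:  v_{1} + v_{3} + v_{5} = v_{0}  ⇒ sig = (3; 1)
  P = {3,5,6}:  v_{3} + v_{5} + v_{6} = 2·v_{0}  ⇒ sig = (3; 2)

Sorted signature multiset PRS(X):
{ (2; —),  (2; 1) ×4,  (2; 2),  (3; —),  (3; 1),  (3; 2) }


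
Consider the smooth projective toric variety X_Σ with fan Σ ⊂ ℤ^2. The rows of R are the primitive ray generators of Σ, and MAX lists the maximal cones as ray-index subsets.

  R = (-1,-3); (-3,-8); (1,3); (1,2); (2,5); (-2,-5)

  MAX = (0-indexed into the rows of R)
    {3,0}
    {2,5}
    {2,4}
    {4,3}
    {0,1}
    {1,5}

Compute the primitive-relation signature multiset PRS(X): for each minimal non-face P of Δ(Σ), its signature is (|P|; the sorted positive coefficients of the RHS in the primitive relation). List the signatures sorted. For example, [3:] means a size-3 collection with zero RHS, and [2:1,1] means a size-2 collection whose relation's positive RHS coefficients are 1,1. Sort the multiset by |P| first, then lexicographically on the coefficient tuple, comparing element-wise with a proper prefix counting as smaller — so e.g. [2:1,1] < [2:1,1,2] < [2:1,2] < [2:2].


Primitive collections (9):

  {0,2}:  v_{0} + v_{2} = 0  so sig = [2:]
  {4,5}:  v_{4} + v_{5} = 0  so sig = [2:]
  {0,4}:  v_{0} + v_{4} = v_{3}  so sig = [2:1]
  {0,5}:  v_{0} + v_{5} = v_{1}  so sig = [2:1]
  {1,2}:  v_{1} + v_{2} = v_{5}  so sig = [2:1]
  {1,4}:  v_{1} + v_{4} = v_{0}  so sig = [2:1]
  {2,3}:  v_{2} + v_{3} = v_{4}  so sig = [2:1]
  {3,5}:  v_{3} + v_{5} = v_{0}  so sig = [2:1]
  {1,3}:  v_{1} + v_{3} = 2·v_{0}  so sig = [2:2]

Hence PRS(X_Σ) =
[[2:], [2:], [2:1], [2:1], [2:1], [2:1], [2:1], [2:1], [2:2]]


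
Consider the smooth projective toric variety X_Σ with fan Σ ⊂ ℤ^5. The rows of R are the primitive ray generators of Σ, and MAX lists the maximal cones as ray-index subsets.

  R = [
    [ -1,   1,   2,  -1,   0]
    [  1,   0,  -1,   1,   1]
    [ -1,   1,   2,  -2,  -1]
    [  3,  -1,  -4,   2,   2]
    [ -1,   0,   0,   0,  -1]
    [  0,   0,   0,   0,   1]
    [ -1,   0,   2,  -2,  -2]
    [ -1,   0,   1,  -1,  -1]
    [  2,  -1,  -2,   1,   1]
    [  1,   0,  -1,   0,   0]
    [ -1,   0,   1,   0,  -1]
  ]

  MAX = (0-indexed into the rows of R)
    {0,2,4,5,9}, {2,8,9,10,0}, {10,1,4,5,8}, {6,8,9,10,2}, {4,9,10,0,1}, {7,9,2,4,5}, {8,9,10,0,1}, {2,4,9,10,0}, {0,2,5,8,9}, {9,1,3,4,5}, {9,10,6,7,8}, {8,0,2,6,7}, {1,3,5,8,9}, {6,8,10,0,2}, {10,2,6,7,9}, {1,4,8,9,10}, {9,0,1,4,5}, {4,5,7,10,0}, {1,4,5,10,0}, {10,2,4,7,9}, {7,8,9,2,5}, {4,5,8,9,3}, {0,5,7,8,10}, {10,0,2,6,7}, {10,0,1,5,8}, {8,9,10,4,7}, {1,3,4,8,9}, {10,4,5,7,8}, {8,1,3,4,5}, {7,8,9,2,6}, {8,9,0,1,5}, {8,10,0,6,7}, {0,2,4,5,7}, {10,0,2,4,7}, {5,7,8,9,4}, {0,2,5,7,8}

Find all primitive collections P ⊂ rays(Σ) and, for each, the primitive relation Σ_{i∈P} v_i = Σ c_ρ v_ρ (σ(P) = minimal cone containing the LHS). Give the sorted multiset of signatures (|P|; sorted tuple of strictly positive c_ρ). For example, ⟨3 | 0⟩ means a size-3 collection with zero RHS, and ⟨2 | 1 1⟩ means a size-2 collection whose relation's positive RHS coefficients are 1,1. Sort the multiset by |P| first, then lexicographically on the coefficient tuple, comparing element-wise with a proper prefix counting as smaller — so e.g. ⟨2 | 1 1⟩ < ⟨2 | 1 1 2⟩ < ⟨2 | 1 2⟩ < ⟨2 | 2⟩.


|primitive collections| = 18. Relations:

  • {1,7}:  v_{1} + v_{7} = 0  ⟹  sig = ⟨2 | 0⟩
  • {1,2}:  v_{1} + v_{2} = v_{0} + v_{9}  ⟹  sig = ⟨2 | 1 1⟩
  • {0,3}:  v_{0} + v_{3} = v_{1} + v_{5} + v_{9}  ⟹  sig = ⟨2 | 1 1 1⟩
  • {1,6}:  v_{1} + v_{6} = v_{2} + v_{8} + v_{10}  ⟹  sig = ⟨2 | 1 1 1⟩
  • {3,6}:  v_{3} + v_{6} = v_{7} + v_{8} + v_{9}  ⟹  sig = ⟨2 | 1 1 1⟩
  • {3,10}:  v_{3} + v_{10} = v_{1} + v_{4} + v_{8}  ⟹  sig = ⟨2 | 1 1 1⟩
  • {3,7}:  v_{3} + v_{7} = v_{4} + v_{5} + v_{8} + v_{9}  ⟹  sig = ⟨2 | 1 1 1 1⟩
  • {4,6}:  v_{4} + v_{6} = 2·v_{7} + v_{9} + v_{10}  ⟹  sig = ⟨2 | 1 1 2⟩
  • {5,6}:  v_{5} + v_{6} = v_{0} + 2·v_{7} + v_{8}  ⟹  sig = ⟨2 | 1 1 2⟩
  • {2,3}:  v_{2} + v_{3} = v_{5} + 2·v_{9}  ⟹  sig = ⟨2 | 1 2⟩
  • {0,4,8}:  v_{0} + v_{4} + v_{8} = 0  ⟹  sig = ⟨3 | 0⟩
  • {5,9,10}:  v_{5} + v_{9} + v_{10} = 0  ⟹  sig = ⟨3 | 0⟩
  • {0,7,9}:  v_{0} + v_{7} + v_{9} = v_{2}  ⟹  sig = ⟨3 | 1⟩
  • {2,4,8}:  v_{2} + v_{4} + v_{8} = v_{7} + v_{9}  ⟹  sig = ⟨3 | 1 1⟩
  • {2,5,10}:  v_{2} + v_{5} + v_{10} = v_{0} + v_{7}  ⟹  sig = ⟨3 | 1 1⟩
  • {0,6,9}:  v_{0} + v_{6} + v_{9} = 2·v_{2} + v_{8} + v_{10}  ⟹  sig = ⟨3 | 1 1 2⟩
  • {2,7,8,10}:  v_{2} + v_{7} + v_{8} + v_{10} = v_{6}  ⟹  sig = ⟨4 | 1⟩
  • {1,4,5,8,9}:  v_{1} + v_{4} + v_{5} + v_{8} + v_{9} = v_{3}  ⟹  sig = ⟨5 | 1⟩

so the primitive-relation signature multiset is
    ⟨2 | 0⟩
    ⟨2 | 1 1⟩
    ⟨2 | 1 1 1⟩
    ⟨2 | 1 1 1⟩
    ⟨2 | 1 1 1⟩
    ⟨2 | 1 1 1⟩
    ⟨2 | 1 1 1 1⟩
    ⟨2 | 1 1 2⟩
    ⟨2 | 1 1 2⟩
    ⟨2 | 1 2⟩
    ⟨3 | 0⟩
    ⟨3 | 0⟩
    ⟨3 | 1⟩
    ⟨3 | 1 1⟩
    ⟨3 | 1 1⟩
    ⟨3 | 1 1 2⟩
    ⟨4 | 1⟩
    ⟨5 | 1⟩
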